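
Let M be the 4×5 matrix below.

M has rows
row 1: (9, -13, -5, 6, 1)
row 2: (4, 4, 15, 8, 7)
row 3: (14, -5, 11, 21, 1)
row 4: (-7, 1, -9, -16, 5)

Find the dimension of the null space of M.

1

Row reduce to echelon form.
R2 ← R2 − (4/9)·R1: [0, 88/9, 155/9, 16/3, 59/9]
R3 ← R3 − (14/9)·R1: [0, 137/9, 169/9, 35/3, -5/9]
R4 ← R4 + (7/9)·R1: [0, -82/9, -116/9, -34/3, 52/9]
R3 ← R3 − (137/88)·R2: [0, 0, -707/88, 37/11, -947/88]
R4 ← R4 + (41/44)·R2: [0, 0, 139/44, -70/11, 523/44]
R4 ← R4 + (278/707)·R3: [0, 0, 0, -3564/707, 5412/707]
4 nonzero rows, so rank(M) = 4.
M has 5 columns; by rank–nullity, nullity = 5 − 4 = 1.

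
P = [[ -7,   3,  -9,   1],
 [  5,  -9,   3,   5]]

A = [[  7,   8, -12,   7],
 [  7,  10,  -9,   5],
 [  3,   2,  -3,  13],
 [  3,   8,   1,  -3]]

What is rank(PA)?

First compute PA:
[[-52, -36,  85, -154],
 [ -4,  -4,  17,  14]]
Now row reduce the product.
R2 ← R2 − (1/13)·R1: [0, -16/13, 136/13, 336/13]
2 nonzero rows, so rank(PA) = 2.

2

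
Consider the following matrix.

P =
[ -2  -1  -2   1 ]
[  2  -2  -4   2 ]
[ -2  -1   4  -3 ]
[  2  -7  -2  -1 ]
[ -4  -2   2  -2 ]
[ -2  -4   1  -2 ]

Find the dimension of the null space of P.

Row reduce to echelon form.
R2 ← R2 + R1: [0, -3, -6, 3]
R3 ← R3 − R1: [0, 0, 6, -4]
R4 ← R4 + R1: [0, -8, -4, 0]
R5 ← R5 − (2)·R1: [0, 0, 6, -4]
R6 ← R6 − R1: [0, -3, 3, -3]
R4 ← R4 − (8/3)·R2: [0, 0, 12, -8]
R6 ← R6 − R2: [0, 0, 9, -6]
R4 ← R4 − (2)·R3: [0, 0, 0, 0]
R5 ← R5 − R3: [0, 0, 0, 0]
R6 ← R6 − (3/2)·R3: [0, 0, 0, 0]
3 nonzero rows, so rank(P) = 3.
P has 4 columns; by rank–nullity, nullity = 4 − 3 = 1.

1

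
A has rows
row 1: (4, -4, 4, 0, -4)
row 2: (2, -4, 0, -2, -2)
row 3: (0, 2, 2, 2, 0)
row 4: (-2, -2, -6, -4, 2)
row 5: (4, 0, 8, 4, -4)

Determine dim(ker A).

Row reduce to echelon form.
R2 ← R2 − (1/2)·R1: [0, -2, -2, -2, 0]
R4 ← R4 + (1/2)·R1: [0, -4, -4, -4, 0]
R5 ← R5 − R1: [0, 4, 4, 4, 0]
R3 ← R3 + R2: [0, 0, 0, 0, 0]
R4 ← R4 − (2)·R2: [0, 0, 0, 0, 0]
R5 ← R5 + (2)·R2: [0, 0, 0, 0, 0]
2 nonzero rows, so rank(A) = 2.
A has 5 columns; by rank–nullity, nullity = 5 − 2 = 3.

3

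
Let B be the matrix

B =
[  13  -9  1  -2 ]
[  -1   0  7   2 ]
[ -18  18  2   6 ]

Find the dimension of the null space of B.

Row reduce to echelon form.
R2 ← R2 + (1/13)·R1: [0, -9/13, 92/13, 24/13]
R3 ← R3 + (18/13)·R1: [0, 72/13, 44/13, 42/13]
R3 ← R3 + (8)·R2: [0, 0, 60, 18]
3 nonzero rows, so rank(B) = 3.
B has 4 columns; by rank–nullity, nullity = 4 − 3 = 1.

1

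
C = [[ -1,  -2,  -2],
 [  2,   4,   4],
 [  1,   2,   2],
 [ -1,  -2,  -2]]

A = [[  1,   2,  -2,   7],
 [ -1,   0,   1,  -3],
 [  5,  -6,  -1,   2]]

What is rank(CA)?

First compute CA:
[[ -9,  10,   2,  -5],
 [ 18, -20,  -4,  10],
 [  9, -10,  -2,   5],
 [ -9,  10,   2,  -5]]
Now row reduce the product.
R2 ← R2 + (2)·R1: [0, 0, 0, 0]
R3 ← R3 + R1: [0, 0, 0, 0]
R4 ← R4 − R1: [0, 0, 0, 0]
1 nonzero row, so rank(CA) = 1.

1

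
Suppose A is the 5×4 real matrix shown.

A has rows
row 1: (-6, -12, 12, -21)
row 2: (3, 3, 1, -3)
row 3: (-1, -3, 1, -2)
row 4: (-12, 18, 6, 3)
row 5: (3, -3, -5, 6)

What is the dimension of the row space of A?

Row reduce to echelon form.
R2 ← R2 + (1/2)·R1: [0, -3, 7, -27/2]
R3 ← R3 − (1/6)·R1: [0, -1, -1, 3/2]
R4 ← R4 − (2)·R1: [0, 42, -18, 45]
R5 ← R5 + (1/2)·R1: [0, -9, 1, -9/2]
R3 ← R3 − (1/3)·R2: [0, 0, -10/3, 6]
R4 ← R4 + (14)·R2: [0, 0, 80, -144]
R5 ← R5 − (3)·R2: [0, 0, -20, 36]
R4 ← R4 + (24)·R3: [0, 0, 0, 0]
R5 ← R5 − (6)·R3: [0, 0, 0, 0]
Echelon form has 3 nonzero rows, so rank(A) = 3.
The row space has dimension equal to the rank: 3.

3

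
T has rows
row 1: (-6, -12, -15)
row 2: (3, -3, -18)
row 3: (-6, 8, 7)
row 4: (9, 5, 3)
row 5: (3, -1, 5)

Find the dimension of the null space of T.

0

Row reduce to echelon form.
R2 ← R2 + (1/2)·R1: [0, -9, -51/2]
R3 ← R3 − R1: [0, 20, 22]
R4 ← R4 + (3/2)·R1: [0, -13, -39/2]
R5 ← R5 + (1/2)·R1: [0, -7, -5/2]
R3 ← R3 + (20/9)·R2: [0, 0, -104/3]
R4 ← R4 − (13/9)·R2: [0, 0, 52/3]
R5 ← R5 − (7/9)·R2: [0, 0, 52/3]
R4 ← R4 + (1/2)·R3: [0, 0, 0]
R5 ← R5 + (1/2)·R3: [0, 0, 0]
3 nonzero rows, so rank(T) = 3.
T has 3 columns; by rank–nullity, nullity = 3 − 3 = 0.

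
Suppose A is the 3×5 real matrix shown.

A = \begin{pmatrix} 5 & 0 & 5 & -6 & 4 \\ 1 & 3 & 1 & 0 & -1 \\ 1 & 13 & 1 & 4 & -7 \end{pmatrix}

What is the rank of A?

Row reduce to echelon form.
R2 ← R2 − (1/5)·R1: [0, 3, 0, 6/5, -9/5]
R3 ← R3 − (1/5)·R1: [0, 13, 0, 26/5, -39/5]
R3 ← R3 − (13/3)·R2: [0, 0, 0, 0, 0]
Echelon form has 2 nonzero rows, so rank(A) = 2.

2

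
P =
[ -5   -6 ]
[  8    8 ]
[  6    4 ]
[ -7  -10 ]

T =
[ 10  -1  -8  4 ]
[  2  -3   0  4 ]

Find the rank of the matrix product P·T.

First compute PT:
[[-62,  23,  40, -44],
 [ 96, -32, -64,  64],
 [ 68, -18, -48,  40],
 [-90,  37,  56, -68]]
Now row reduce the product.
R2 ← R2 + (48/31)·R1: [0, 112/31, -64/31, -128/31]
R3 ← R3 + (34/31)·R1: [0, 224/31, -128/31, -256/31]
R4 ← R4 − (45/31)·R1: [0, 112/31, -64/31, -128/31]
R3 ← R3 − (2)·R2: [0, 0, 0, 0]
R4 ← R4 − R2: [0, 0, 0, 0]
2 nonzero rows, so rank(PT) = 2.

2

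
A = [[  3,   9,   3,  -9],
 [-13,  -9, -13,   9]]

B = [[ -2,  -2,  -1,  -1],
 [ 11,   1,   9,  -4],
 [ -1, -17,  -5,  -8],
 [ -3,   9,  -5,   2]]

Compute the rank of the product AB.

First compute AB:
[[117, -129, 108, -81],
 [-87, 319, -48, 171]]
Now row reduce the product.
R2 ← R2 + (29/39)·R1: [0, 2900/13, 420/13, 1440/13]
2 nonzero rows, so rank(AB) = 2.

2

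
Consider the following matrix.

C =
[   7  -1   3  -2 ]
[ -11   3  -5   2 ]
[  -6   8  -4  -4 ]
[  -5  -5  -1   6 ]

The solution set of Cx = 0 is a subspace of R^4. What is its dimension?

Row reduce to echelon form.
R2 ← R2 + (11/7)·R1: [0, 10/7, -2/7, -8/7]
R3 ← R3 + (6/7)·R1: [0, 50/7, -10/7, -40/7]
R4 ← R4 + (5/7)·R1: [0, -40/7, 8/7, 32/7]
R3 ← R3 − (5)·R2: [0, 0, 0, 0]
R4 ← R4 + (4)·R2: [0, 0, 0, 0]
2 nonzero rows, so rank(C) = 2.
C has 4 columns; by rank–nullity, nullity = 4 − 2 = 2.

2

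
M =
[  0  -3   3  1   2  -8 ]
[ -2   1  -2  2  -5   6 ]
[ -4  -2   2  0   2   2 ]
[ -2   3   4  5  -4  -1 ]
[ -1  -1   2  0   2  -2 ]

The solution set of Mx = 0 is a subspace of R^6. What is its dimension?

Row reduce to echelon form.
Swap R1 ↔ R2
R3 ← R3 − (2)·R1: [0, -4, 6, -4, 12, -10]
R4 ← R4 − R1: [0, 2, 6, 3, 1, -7]
R5 ← R5 − (1/2)·R1: [0, -3/2, 3, -1, 9/2, -5]
R3 ← R3 − (4/3)·R2: [0, 0, 2, -16/3, 28/3, 2/3]
R4 ← R4 + (2/3)·R2: [0, 0, 8, 11/3, 7/3, -37/3]
R5 ← R5 − (1/2)·R2: [0, 0, 3/2, -3/2, 7/2, -1]
R4 ← R4 − (4)·R3: [0, 0, 0, 25, -35, -15]
R5 ← R5 − (3/4)·R3: [0, 0, 0, 5/2, -7/2, -3/2]
R5 ← R5 − (1/10)·R4: [0, 0, 0, 0, 0, 0]
4 nonzero rows, so rank(M) = 4.
M has 6 columns; by rank–nullity, nullity = 6 − 4 = 2.

2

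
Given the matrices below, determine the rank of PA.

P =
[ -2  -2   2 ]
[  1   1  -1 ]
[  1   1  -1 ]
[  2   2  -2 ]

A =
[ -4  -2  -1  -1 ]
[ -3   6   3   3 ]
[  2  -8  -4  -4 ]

First compute PA:
[[ 18, -24, -12, -12],
 [ -9,  12,   6,   6],
 [ -9,  12,   6,   6],
 [-18,  24,  12,  12]]
Now row reduce the product.
R2 ← R2 + (1/2)·R1: [0, 0, 0, 0]
R3 ← R3 + (1/2)·R1: [0, 0, 0, 0]
R4 ← R4 + R1: [0, 0, 0, 0]
1 nonzero row, so rank(PA) = 1.

1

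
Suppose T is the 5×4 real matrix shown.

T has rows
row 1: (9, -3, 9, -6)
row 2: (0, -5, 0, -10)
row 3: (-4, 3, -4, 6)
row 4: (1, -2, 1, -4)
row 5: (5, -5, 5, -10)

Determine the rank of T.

Row reduce to echelon form.
R3 ← R3 + (4/9)·R1: [0, 5/3, 0, 10/3]
R4 ← R4 − (1/9)·R1: [0, -5/3, 0, -10/3]
R5 ← R5 − (5/9)·R1: [0, -10/3, 0, -20/3]
R3 ← R3 + (1/3)·R2: [0, 0, 0, 0]
R4 ← R4 − (1/3)·R2: [0, 0, 0, 0]
R5 ← R5 − (2/3)·R2: [0, 0, 0, 0]
Echelon form has 2 nonzero rows, so rank(T) = 2.

2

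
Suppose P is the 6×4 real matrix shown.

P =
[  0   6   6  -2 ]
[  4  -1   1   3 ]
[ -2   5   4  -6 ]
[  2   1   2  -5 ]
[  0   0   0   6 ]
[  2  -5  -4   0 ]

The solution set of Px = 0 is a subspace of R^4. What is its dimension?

1

Row reduce to echelon form.
Swap R1 ↔ R2
R3 ← R3 + (1/2)·R1: [0, 9/2, 9/2, -9/2]
R4 ← R4 − (1/2)·R1: [0, 3/2, 3/2, -13/2]
R6 ← R6 − (1/2)·R1: [0, -9/2, -9/2, -3/2]
R3 ← R3 − (3/4)·R2: [0, 0, 0, -3]
R4 ← R4 − (1/4)·R2: [0, 0, 0, -6]
R6 ← R6 + (3/4)·R2: [0, 0, 0, -3]
R4 ← R4 − (2)·R3: [0, 0, 0, 0]
R5 ← R5 + (2)·R3: [0, 0, 0, 0]
R6 ← R6 − R3: [0, 0, 0, 0]
3 nonzero rows, so rank(P) = 3.
P has 4 columns; by rank–nullity, nullity = 4 − 3 = 1.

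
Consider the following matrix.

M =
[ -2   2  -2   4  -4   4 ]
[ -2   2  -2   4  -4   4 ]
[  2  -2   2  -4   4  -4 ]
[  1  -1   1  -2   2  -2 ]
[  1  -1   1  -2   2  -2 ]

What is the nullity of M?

Row reduce to echelon form.
R2 ← R2 − R1: [0, 0, 0, 0, 0, 0]
R3 ← R3 + R1: [0, 0, 0, 0, 0, 0]
R4 ← R4 + (1/2)·R1: [0, 0, 0, 0, 0, 0]
R5 ← R5 + (1/2)·R1: [0, 0, 0, 0, 0, 0]
1 nonzero row, so rank(M) = 1.
M has 6 columns; by rank–nullity, nullity = 6 − 1 = 5.

5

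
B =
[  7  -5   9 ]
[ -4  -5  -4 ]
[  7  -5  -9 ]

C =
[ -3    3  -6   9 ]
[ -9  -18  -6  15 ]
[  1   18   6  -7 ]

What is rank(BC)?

First compute BC:
[[ 33, 273,  42, -75],
 [ 53,   6,  30, -83],
 [ 15, -51, -66,  51]]
Now row reduce the product.
R2 ← R2 − (53/33)·R1: [0, -4757/11, -412/11, 412/11]
R3 ← R3 − (5/11)·R1: [0, -1926/11, -936/11, 936/11]
R3 ← R3 − (1926/4757)·R2: [0, 0, -332640/4757, 332640/4757]
3 nonzero rows, so rank(BC) = 3.

3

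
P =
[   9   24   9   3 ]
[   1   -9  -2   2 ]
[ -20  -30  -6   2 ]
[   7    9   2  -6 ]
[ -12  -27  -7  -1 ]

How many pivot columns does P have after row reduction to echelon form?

Row reduce to echelon form.
R2 ← R2 − (1/9)·R1: [0, -35/3, -3, 5/3]
R3 ← R3 + (20/9)·R1: [0, 70/3, 14, 26/3]
R4 ← R4 − (7/9)·R1: [0, -29/3, -5, -25/3]
R5 ← R5 + (4/3)·R1: [0, 5, 5, 3]
R3 ← R3 + (2)·R2: [0, 0, 8, 12]
R4 ← R4 − (29/35)·R2: [0, 0, -88/35, -68/7]
R5 ← R5 + (3/7)·R2: [0, 0, 26/7, 26/7]
R4 ← R4 + (11/35)·R3: [0, 0, 0, -208/35]
R5 ← R5 − (13/28)·R3: [0, 0, 0, -13/7]
R5 ← R5 − (5/16)·R4: [0, 0, 0, 0]
Echelon form has 4 nonzero rows, so rank(P) = 4.
Each nonzero row contributes one pivot column: 4 pivot columns.

4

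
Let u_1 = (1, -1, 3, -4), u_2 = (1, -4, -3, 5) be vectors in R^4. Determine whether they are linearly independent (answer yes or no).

Form the matrix with these vectors as rows and row reduce.
R2 ← R2 − R1: [0, -3, -6, 9]
2 nonzero rows, so the 2 vectors span a space of dimension 2.
Since 2 = 2, the vectors are linearly independent.

yes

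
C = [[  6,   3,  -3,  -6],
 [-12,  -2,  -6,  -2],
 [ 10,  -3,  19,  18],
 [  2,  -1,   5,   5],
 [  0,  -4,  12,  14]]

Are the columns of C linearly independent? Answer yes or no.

Row reduce C to echelon form.
R2 ← R2 + (2)·R1: [0, 4, -12, -14]
R3 ← R3 − (5/3)·R1: [0, -8, 24, 28]
R4 ← R4 − (1/3)·R1: [0, -2, 6, 7]
R3 ← R3 + (2)·R2: [0, 0, 0, 0]
R4 ← R4 + (1/2)·R2: [0, 0, 0, 0]
R5 ← R5 + R2: [0, 0, 0, 0]
2 pivots among 4 columns.
Only 2 < 4 pivot columns, so the columns are linearly dependent.

no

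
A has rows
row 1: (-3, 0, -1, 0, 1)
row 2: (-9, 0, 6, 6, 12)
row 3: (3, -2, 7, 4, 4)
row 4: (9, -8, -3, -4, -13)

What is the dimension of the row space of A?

3

Row reduce to echelon form.
R2 ← R2 − (3)·R1: [0, 0, 9, 6, 9]
R3 ← R3 + R1: [0, -2, 6, 4, 5]
R4 ← R4 + (3)·R1: [0, -8, -6, -4, -10]
Swap R2 ↔ R3
R4 ← R4 − (4)·R2: [0, 0, -30, -20, -30]
R4 ← R4 + (10/3)·R3: [0, 0, 0, 0, 0]
Echelon form has 3 nonzero rows, so rank(A) = 3.
The row space has dimension equal to the rank: 3.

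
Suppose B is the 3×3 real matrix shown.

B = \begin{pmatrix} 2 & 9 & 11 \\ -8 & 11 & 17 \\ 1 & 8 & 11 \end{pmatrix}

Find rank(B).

3

Row reduce to echelon form.
R2 ← R2 + (4)·R1: [0, 47, 61]
R3 ← R3 − (1/2)·R1: [0, 7/2, 11/2]
R3 ← R3 − (7/94)·R2: [0, 0, 45/47]
Echelon form has 3 nonzero rows, so rank(B) = 3.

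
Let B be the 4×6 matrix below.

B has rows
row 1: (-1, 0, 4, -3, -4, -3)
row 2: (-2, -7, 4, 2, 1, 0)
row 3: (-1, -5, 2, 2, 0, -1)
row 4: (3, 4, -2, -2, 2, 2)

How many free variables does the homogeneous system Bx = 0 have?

Row reduce to echelon form.
R2 ← R2 − (2)·R1: [0, -7, -4, 8, 9, 6]
R3 ← R3 − R1: [0, -5, -2, 5, 4, 2]
R4 ← R4 + (3)·R1: [0, 4, 10, -11, -10, -7]
R3 ← R3 − (5/7)·R2: [0, 0, 6/7, -5/7, -17/7, -16/7]
R4 ← R4 + (4/7)·R2: [0, 0, 54/7, -45/7, -34/7, -25/7]
R4 ← R4 − (9)·R3: [0, 0, 0, 0, 17, 17]
4 nonzero rows, so rank(B) = 4.
B has 6 columns; by rank–nullity, nullity = 6 − 4 = 2.

2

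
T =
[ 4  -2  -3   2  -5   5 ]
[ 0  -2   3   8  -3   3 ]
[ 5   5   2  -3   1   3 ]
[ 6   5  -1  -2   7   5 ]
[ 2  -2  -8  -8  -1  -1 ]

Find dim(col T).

Row reduce to echelon form.
R3 ← R3 − (5/4)·R1: [0, 15/2, 23/4, -11/2, 29/4, -13/4]
R4 ← R4 − (3/2)·R1: [0, 8, 7/2, -5, 29/2, -5/2]
R5 ← R5 − (1/2)·R1: [0, -1, -13/2, -9, 3/2, -7/2]
R3 ← R3 + (15/4)·R2: [0, 0, 17, 49/2, -4, 8]
R4 ← R4 + (4)·R2: [0, 0, 31/2, 27, 5/2, 19/2]
R5 ← R5 − (1/2)·R2: [0, 0, -8, -13, 3, -5]
R4 ← R4 − (31/34)·R3: [0, 0, 0, 317/68, 209/34, 75/34]
R5 ← R5 + (8/17)·R3: [0, 0, 0, -25/17, 19/17, -21/17]
R5 ← R5 + (100/317)·R4: [0, 0, 0, 0, 969/317, -171/317]
Echelon form has 5 nonzero rows, so rank(T) = 5.
The column space has dimension equal to the rank: 5.

5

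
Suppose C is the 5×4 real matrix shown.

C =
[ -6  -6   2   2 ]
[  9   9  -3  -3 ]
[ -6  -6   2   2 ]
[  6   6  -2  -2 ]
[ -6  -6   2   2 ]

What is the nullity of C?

Row reduce to echelon form.
R2 ← R2 + (3/2)·R1: [0, 0, 0, 0]
R3 ← R3 − R1: [0, 0, 0, 0]
R4 ← R4 + R1: [0, 0, 0, 0]
R5 ← R5 − R1: [0, 0, 0, 0]
1 nonzero row, so rank(C) = 1.
C has 4 columns; by rank–nullity, nullity = 4 − 1 = 3.

3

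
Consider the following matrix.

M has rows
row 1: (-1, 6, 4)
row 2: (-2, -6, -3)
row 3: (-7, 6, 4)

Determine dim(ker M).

0

Row reduce to echelon form.
R2 ← R2 − (2)·R1: [0, -18, -11]
R3 ← R3 − (7)·R1: [0, -36, -24]
R3 ← R3 − (2)·R2: [0, 0, -2]
3 nonzero rows, so rank(M) = 3.
M has 3 columns; by rank–nullity, nullity = 3 − 3 = 0.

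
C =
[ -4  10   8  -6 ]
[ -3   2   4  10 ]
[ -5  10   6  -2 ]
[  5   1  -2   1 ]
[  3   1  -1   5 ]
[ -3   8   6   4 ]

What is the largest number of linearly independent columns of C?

Row reduce to echelon form.
R2 ← R2 − (3/4)·R1: [0, -11/2, -2, 29/2]
R3 ← R3 − (5/4)·R1: [0, -5/2, -4, 11/2]
R4 ← R4 + (5/4)·R1: [0, 27/2, 8, -13/2]
R5 ← R5 + (3/4)·R1: [0, 17/2, 5, 1/2]
R6 ← R6 − (3/4)·R1: [0, 1/2, 0, 17/2]
R3 ← R3 − (5/11)·R2: [0, 0, -34/11, -12/11]
R4 ← R4 + (27/11)·R2: [0, 0, 34/11, 320/11]
R5 ← R5 + (17/11)·R2: [0, 0, 21/11, 252/11]
R6 ← R6 + (1/11)·R2: [0, 0, -2/11, 108/11]
R4 ← R4 + R3: [0, 0, 0, 28]
R5 ← R5 + (21/34)·R3: [0, 0, 0, 378/17]
R6 ← R6 − (1/17)·R3: [0, 0, 0, 168/17]
R5 ← R5 − (27/34)·R4: [0, 0, 0, 0]
R6 ← R6 − (6/17)·R4: [0, 0, 0, 0]
Echelon form has 4 nonzero rows, so rank(C) = 4.
The rank gives the maximum number of linearly independent columns: 4.

4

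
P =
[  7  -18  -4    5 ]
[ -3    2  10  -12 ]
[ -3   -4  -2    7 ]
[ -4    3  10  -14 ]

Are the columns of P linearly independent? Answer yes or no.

yes

Row reduce P to echelon form.
R2 ← R2 + (3/7)·R1: [0, -40/7, 58/7, -69/7]
R3 ← R3 + (3/7)·R1: [0, -82/7, -26/7, 64/7]
R4 ← R4 + (4/7)·R1: [0, -51/7, 54/7, -78/7]
R3 ← R3 − (41/20)·R2: [0, 0, -207/10, 587/20]
R4 ← R4 − (51/40)·R2: [0, 0, -57/20, 57/40]
R4 ← R4 − (19/138)·R3: [0, 0, 0, -361/138]
4 pivots among 4 columns.
Every column is a pivot column, so the columns are linearly independent.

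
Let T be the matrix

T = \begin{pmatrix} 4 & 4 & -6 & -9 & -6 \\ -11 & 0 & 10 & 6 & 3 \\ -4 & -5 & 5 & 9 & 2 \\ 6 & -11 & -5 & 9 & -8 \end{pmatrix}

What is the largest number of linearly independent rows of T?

Row reduce to echelon form.
R2 ← R2 + (11/4)·R1: [0, 11, -13/2, -75/4, -27/2]
R3 ← R3 + R1: [0, -1, -1, 0, -4]
R4 ← R4 − (3/2)·R1: [0, -17, 4, 45/2, 1]
R3 ← R3 + (1/11)·R2: [0, 0, -35/22, -75/44, -115/22]
R4 ← R4 + (17/11)·R2: [0, 0, -133/22, -285/44, -437/22]
R4 ← R4 − (19/5)·R3: [0, 0, 0, 0, 0]
Echelon form has 3 nonzero rows, so rank(T) = 3.
The rank gives the maximum number of linearly independent rows: 3.

3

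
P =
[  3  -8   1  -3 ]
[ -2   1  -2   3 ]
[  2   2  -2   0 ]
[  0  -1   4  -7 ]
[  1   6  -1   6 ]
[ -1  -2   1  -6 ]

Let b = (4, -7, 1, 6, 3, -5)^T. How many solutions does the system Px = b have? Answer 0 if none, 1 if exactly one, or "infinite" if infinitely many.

Row reduce the augmented matrix [P | b].
R2 ← R2 + (2/3)·R1: [0, -13/3, -4/3, 1, -13/3]
R3 ← R3 − (2/3)·R1: [0, 22/3, -8/3, 2, -5/3]
R5 ← R5 − (1/3)·R1: [0, 26/3, -4/3, 7, 5/3]
R6 ← R6 + (1/3)·R1: [0, -14/3, 4/3, -7, -11/3]
R3 ← R3 + (22/13)·R2: [0, 0, -64/13, 48/13, -9]
R4 ← R4 − (3/13)·R2: [0, 0, 56/13, -94/13, 7]
R5 ← R5 + (2)·R2: [0, 0, -4, 9, -7]
R6 ← R6 − (14/13)·R2: [0, 0, 36/13, -105/13, 1]
R4 ← R4 + (7/8)·R3: [0, 0, 0, -4, -7/8]
R5 ← R5 − (13/16)·R3: [0, 0, 0, 6, 5/16]
R6 ← R6 + (9/16)·R3: [0, 0, 0, -6, -65/16]
R5 ← R5 + (3/2)·R4: [0, 0, 0, 0, -1]
R6 ← R6 − (3/2)·R4: [0, 0, 0, 0, -11/4]
R6 ← R6 − (11/4)·R5: [0, 0, 0, 0, 0]
The echelon form has 5 nonzero rows; the last pivot sits in the augmented column, so rank(P) = 4 but rank([P|b]) = 5.
Since the ranks differ, the system is inconsistent.
It has no solutions.

0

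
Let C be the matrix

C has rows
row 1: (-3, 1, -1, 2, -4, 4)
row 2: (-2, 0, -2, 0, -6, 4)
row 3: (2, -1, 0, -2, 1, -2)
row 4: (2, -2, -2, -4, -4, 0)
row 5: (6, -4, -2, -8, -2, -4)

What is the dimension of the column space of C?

Row reduce to echelon form.
R2 ← R2 − (2/3)·R1: [0, -2/3, -4/3, -4/3, -10/3, 4/3]
R3 ← R3 + (2/3)·R1: [0, -1/3, -2/3, -2/3, -5/3, 2/3]
R4 ← R4 + (2/3)·R1: [0, -4/3, -8/3, -8/3, -20/3, 8/3]
R5 ← R5 + (2)·R1: [0, -2, -4, -4, -10, 4]
R3 ← R3 − (1/2)·R2: [0, 0, 0, 0, 0, 0]
R4 ← R4 − (2)·R2: [0, 0, 0, 0, 0, 0]
R5 ← R5 − (3)·R2: [0, 0, 0, 0, 0, 0]
Echelon form has 2 nonzero rows, so rank(C) = 2.
The column space has dimension equal to the rank: 2.

2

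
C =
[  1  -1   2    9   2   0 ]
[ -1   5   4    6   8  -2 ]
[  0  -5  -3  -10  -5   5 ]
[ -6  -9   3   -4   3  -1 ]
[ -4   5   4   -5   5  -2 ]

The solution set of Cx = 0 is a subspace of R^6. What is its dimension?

1

Row reduce to echelon form.
R2 ← R2 + R1: [0, 4, 6, 15, 10, -2]
R4 ← R4 + (6)·R1: [0, -15, 15, 50, 15, -1]
R5 ← R5 + (4)·R1: [0, 1, 12, 31, 13, -2]
R3 ← R3 + (5/4)·R2: [0, 0, 9/2, 35/4, 15/2, 5/2]
R4 ← R4 + (15/4)·R2: [0, 0, 75/2, 425/4, 105/2, -17/2]
R5 ← R5 − (1/4)·R2: [0, 0, 21/2, 109/4, 21/2, -3/2]
R4 ← R4 − (25/3)·R3: [0, 0, 0, 100/3, -10, -88/3]
R5 ← R5 − (7/3)·R3: [0, 0, 0, 41/6, -7, -22/3]
R5 ← R5 − (41/200)·R4: [0, 0, 0, 0, -99/20, -33/25]
5 nonzero rows, so rank(C) = 5.
C has 6 columns; by rank–nullity, nullity = 6 − 5 = 1.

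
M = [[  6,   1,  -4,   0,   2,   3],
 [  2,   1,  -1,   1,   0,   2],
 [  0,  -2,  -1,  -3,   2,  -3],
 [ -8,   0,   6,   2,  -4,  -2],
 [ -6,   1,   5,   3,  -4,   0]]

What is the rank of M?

2

Row reduce to echelon form.
R2 ← R2 − (1/3)·R1: [0, 2/3, 1/3, 1, -2/3, 1]
R4 ← R4 + (4/3)·R1: [0, 4/3, 2/3, 2, -4/3, 2]
R5 ← R5 + R1: [0, 2, 1, 3, -2, 3]
R3 ← R3 + (3)·R2: [0, 0, 0, 0, 0, 0]
R4 ← R4 − (2)·R2: [0, 0, 0, 0, 0, 0]
R5 ← R5 − (3)·R2: [0, 0, 0, 0, 0, 0]
Echelon form has 2 nonzero rows, so rank(M) = 2.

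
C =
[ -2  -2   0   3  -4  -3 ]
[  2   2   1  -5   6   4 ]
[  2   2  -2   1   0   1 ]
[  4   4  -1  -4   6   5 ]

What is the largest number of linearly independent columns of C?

2

Row reduce to echelon form.
R2 ← R2 + R1: [0, 0, 1, -2, 2, 1]
R3 ← R3 + R1: [0, 0, -2, 4, -4, -2]
R4 ← R4 + (2)·R1: [0, 0, -1, 2, -2, -1]
R3 ← R3 + (2)·R2: [0, 0, 0, 0, 0, 0]
R4 ← R4 + R2: [0, 0, 0, 0, 0, 0]
Echelon form has 2 nonzero rows, so rank(C) = 2.
The rank gives the maximum number of linearly independent columns: 2.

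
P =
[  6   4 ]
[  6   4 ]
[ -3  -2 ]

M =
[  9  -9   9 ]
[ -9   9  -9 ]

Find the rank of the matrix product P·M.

First compute PM:
[[ 18, -18,  18],
 [ 18, -18,  18],
 [ -9,   9,  -9]]
Now row reduce the product.
R2 ← R2 − R1: [0, 0, 0]
R3 ← R3 + (1/2)·R1: [0, 0, 0]
1 nonzero row, so rank(PM) = 1.

1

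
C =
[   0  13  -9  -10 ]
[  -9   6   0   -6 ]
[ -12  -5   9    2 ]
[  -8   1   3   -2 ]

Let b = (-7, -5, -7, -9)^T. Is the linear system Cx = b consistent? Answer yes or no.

no

Row reduce the augmented matrix [C | b].
Swap R1 ↔ R2
R3 ← R3 − (4/3)·R1: [0, -13, 9, 10, -1/3]
R4 ← R4 − (8/9)·R1: [0, -13/3, 3, 10/3, -41/9]
R3 ← R3 + R2: [0, 0, 0, 0, -22/3]
R4 ← R4 + (1/3)·R2: [0, 0, 0, 0, -62/9]
R4 ← R4 − (31/33)·R3: [0, 0, 0, 0, 0]
The echelon form has 3 nonzero rows; the last pivot sits in the augmented column, so rank(C) = 2 but rank([C|b]) = 3.
Since the ranks differ, the system is inconsistent.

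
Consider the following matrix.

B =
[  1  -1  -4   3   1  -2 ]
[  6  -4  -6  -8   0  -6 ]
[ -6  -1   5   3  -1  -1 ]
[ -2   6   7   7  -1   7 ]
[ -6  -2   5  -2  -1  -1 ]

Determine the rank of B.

Row reduce to echelon form.
R2 ← R2 − (6)·R1: [0, 2, 18, -26, -6, 6]
R3 ← R3 + (6)·R1: [0, -7, -19, 21, 5, -13]
R4 ← R4 + (2)·R1: [0, 4, -1, 13, 1, 3]
R5 ← R5 + (6)·R1: [0, -8, -19, 16, 5, -13]
R3 ← R3 + (7/2)·R2: [0, 0, 44, -70, -16, 8]
R4 ← R4 − (2)·R2: [0, 0, -37, 65, 13, -9]
R5 ← R5 + (4)·R2: [0, 0, 53, -88, -19, 11]
R4 ← R4 + (37/44)·R3: [0, 0, 0, 135/22, -5/11, -25/11]
R5 ← R5 − (53/44)·R3: [0, 0, 0, -81/22, 3/11, 15/11]
R5 ← R5 + (3/5)·R4: [0, 0, 0, 0, 0, 0]
Echelon form has 4 nonzero rows, so rank(B) = 4.

4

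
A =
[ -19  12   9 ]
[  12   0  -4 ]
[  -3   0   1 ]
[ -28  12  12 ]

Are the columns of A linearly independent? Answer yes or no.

no

Row reduce A to echelon form.
R2 ← R2 + (12/19)·R1: [0, 144/19, 32/19]
R3 ← R3 − (3/19)·R1: [0, -36/19, -8/19]
R4 ← R4 − (28/19)·R1: [0, -108/19, -24/19]
R3 ← R3 + (1/4)·R2: [0, 0, 0]
R4 ← R4 + (3/4)·R2: [0, 0, 0]
2 pivots among 3 columns.
Only 2 < 3 pivot columns, so the columns are linearly dependent.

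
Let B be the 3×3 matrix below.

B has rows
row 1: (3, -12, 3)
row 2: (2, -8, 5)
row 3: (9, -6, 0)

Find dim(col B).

Row reduce to echelon form.
R2 ← R2 − (2/3)·R1: [0, 0, 3]
R3 ← R3 − (3)·R1: [0, 30, -9]
Swap R2 ↔ R3
Echelon form has 3 nonzero rows, so rank(B) = 3.
The column space has dimension equal to the rank: 3.

3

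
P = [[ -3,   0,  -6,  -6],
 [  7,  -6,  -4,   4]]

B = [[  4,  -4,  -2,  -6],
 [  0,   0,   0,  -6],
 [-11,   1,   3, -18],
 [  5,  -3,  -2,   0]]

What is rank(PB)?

2

First compute PB:
[[ 24,  24,   0, 126],
 [ 92, -44, -34,  66]]
Now row reduce the product.
R2 ← R2 − (23/6)·R1: [0, -136, -34, -417]
2 nonzero rows, so rank(PB) = 2.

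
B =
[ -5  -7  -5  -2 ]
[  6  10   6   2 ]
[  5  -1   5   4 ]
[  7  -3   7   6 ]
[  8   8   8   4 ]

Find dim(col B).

Row reduce to echelon form.
R2 ← R2 + (6/5)·R1: [0, 8/5, 0, -2/5]
R3 ← R3 + R1: [0, -8, 0, 2]
R4 ← R4 + (7/5)·R1: [0, -64/5, 0, 16/5]
R5 ← R5 + (8/5)·R1: [0, -16/5, 0, 4/5]
R3 ← R3 + (5)·R2: [0, 0, 0, 0]
R4 ← R4 + (8)·R2: [0, 0, 0, 0]
R5 ← R5 + (2)·R2: [0, 0, 0, 0]
Echelon form has 2 nonzero rows, so rank(B) = 2.
The column space has dimension equal to the rank: 2.

2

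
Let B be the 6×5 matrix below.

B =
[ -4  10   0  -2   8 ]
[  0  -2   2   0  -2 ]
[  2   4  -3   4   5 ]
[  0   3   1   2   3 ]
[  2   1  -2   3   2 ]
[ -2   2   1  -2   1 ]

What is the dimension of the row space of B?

Row reduce to echelon form.
R3 ← R3 + (1/2)·R1: [0, 9, -3, 3, 9]
R5 ← R5 + (1/2)·R1: [0, 6, -2, 2, 6]
R6 ← R6 − (1/2)·R1: [0, -3, 1, -1, -3]
R3 ← R3 + (9/2)·R2: [0, 0, 6, 3, 0]
R4 ← R4 + (3/2)·R2: [0, 0, 4, 2, 0]
R5 ← R5 + (3)·R2: [0, 0, 4, 2, 0]
R6 ← R6 − (3/2)·R2: [0, 0, -2, -1, 0]
R4 ← R4 − (2/3)·R3: [0, 0, 0, 0, 0]
R5 ← R5 − (2/3)·R3: [0, 0, 0, 0, 0]
R6 ← R6 + (1/3)·R3: [0, 0, 0, 0, 0]
Echelon form has 3 nonzero rows, so rank(B) = 3.
The row space has dimension equal to the rank: 3.

3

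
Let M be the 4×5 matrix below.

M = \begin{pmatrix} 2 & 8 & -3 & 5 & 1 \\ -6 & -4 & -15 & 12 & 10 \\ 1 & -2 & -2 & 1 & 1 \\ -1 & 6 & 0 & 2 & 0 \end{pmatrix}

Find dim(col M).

Row reduce to echelon form.
R2 ← R2 + (3)·R1: [0, 20, -24, 27, 13]
R3 ← R3 − (1/2)·R1: [0, -6, -1/2, -3/2, 1/2]
R4 ← R4 + (1/2)·R1: [0, 10, -3/2, 9/2, 1/2]
R3 ← R3 + (3/10)·R2: [0, 0, -77/10, 33/5, 22/5]
R4 ← R4 − (1/2)·R2: [0, 0, 21/2, -9, -6]
R4 ← R4 + (15/11)·R3: [0, 0, 0, 0, 0]
Echelon form has 3 nonzero rows, so rank(M) = 3.
The column space has dimension equal to the rank: 3.

3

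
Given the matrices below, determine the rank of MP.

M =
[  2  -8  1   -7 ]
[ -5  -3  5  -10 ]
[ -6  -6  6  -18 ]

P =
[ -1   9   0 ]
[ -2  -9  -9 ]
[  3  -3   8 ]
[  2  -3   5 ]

First compute MP:
[[  3, 108,  45],
 [  6,  -3,  17],
 [  0,  36,  12]]
Now row reduce the product.
R2 ← R2 − (2)·R1: [0, -219, -73]
R3 ← R3 + (12/73)·R2: [0, 0, 0]
2 nonzero rows, so rank(MP) = 2.

2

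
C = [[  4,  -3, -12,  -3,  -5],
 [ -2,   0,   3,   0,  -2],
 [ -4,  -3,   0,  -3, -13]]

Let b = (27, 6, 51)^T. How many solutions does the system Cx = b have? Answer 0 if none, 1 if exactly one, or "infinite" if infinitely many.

infinite

Row reduce the augmented matrix [C | b].
R2 ← R2 + (1/2)·R1: [0, -3/2, -3, -3/2, -9/2, 39/2]
R3 ← R3 + R1: [0, -6, -12, -6, -18, 78]
R3 ← R3 − (4)·R2: [0, 0, 0, 0, 0, 0]
The echelon form has 2 nonzero rows, and every pivot lies in the first 5 columns, so rank(C) = rank([C|b]) = 2.
The system is consistent.
rank = 2 < 5 unknowns, so there are infinitely many solutions.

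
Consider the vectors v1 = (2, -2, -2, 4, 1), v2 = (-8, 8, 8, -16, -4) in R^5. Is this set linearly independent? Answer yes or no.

no

Form the matrix with these vectors as rows and row reduce.
R2 ← R2 + (4)·R1: [0, 0, 0, 0, 0]
1 nonzero row, so the 2 vectors span a space of dimension 1.
Since 1 < 2, the vectors are linearly dependent.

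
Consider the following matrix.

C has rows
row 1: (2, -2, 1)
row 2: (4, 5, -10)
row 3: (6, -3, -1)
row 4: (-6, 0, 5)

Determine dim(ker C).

Row reduce to echelon form.
R2 ← R2 − (2)·R1: [0, 9, -12]
R3 ← R3 − (3)·R1: [0, 3, -4]
R4 ← R4 + (3)·R1: [0, -6, 8]
R3 ← R3 − (1/3)·R2: [0, 0, 0]
R4 ← R4 + (2/3)·R2: [0, 0, 0]
2 nonzero rows, so rank(C) = 2.
C has 3 columns; by rank–nullity, nullity = 3 − 2 = 1.

1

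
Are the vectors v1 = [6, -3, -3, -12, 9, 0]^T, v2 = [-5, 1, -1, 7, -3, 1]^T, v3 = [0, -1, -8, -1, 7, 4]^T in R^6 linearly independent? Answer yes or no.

Form the matrix with these vectors as rows and row reduce.
R2 ← R2 + (5/6)·R1: [0, -3/2, -7/2, -3, 9/2, 1]
R3 ← R3 − (2/3)·R2: [0, 0, -17/3, 1, 4, 10/3]
3 nonzero rows, so the 3 vectors span a space of dimension 3.
Since 3 = 3, the vectors are linearly independent.

yes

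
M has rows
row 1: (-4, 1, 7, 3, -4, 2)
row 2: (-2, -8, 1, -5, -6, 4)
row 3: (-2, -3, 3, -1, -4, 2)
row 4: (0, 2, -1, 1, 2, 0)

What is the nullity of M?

Row reduce to echelon form.
R2 ← R2 − (1/2)·R1: [0, -17/2, -5/2, -13/2, -4, 3]
R3 ← R3 − (1/2)·R1: [0, -7/2, -1/2, -5/2, -2, 1]
R3 ← R3 − (7/17)·R2: [0, 0, 9/17, 3/17, -6/17, -4/17]
R4 ← R4 + (4/17)·R2: [0, 0, -27/17, -9/17, 18/17, 12/17]
R4 ← R4 + (3)·R3: [0, 0, 0, 0, 0, 0]
3 nonzero rows, so rank(M) = 3.
M has 6 columns; by rank–nullity, nullity = 6 − 3 = 3.

3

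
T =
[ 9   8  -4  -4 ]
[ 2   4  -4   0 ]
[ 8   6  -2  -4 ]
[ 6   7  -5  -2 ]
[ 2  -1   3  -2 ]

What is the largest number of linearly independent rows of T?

Row reduce to echelon form.
R2 ← R2 − (2/9)·R1: [0, 20/9, -28/9, 8/9]
R3 ← R3 − (8/9)·R1: [0, -10/9, 14/9, -4/9]
R4 ← R4 − (2/3)·R1: [0, 5/3, -7/3, 2/3]
R5 ← R5 − (2/9)·R1: [0, -25/9, 35/9, -10/9]
R3 ← R3 + (1/2)·R2: [0, 0, 0, 0]
R4 ← R4 − (3/4)·R2: [0, 0, 0, 0]
R5 ← R5 + (5/4)·R2: [0, 0, 0, 0]
Echelon form has 2 nonzero rows, so rank(T) = 2.
The rank gives the maximum number of linearly independent rows: 2.

2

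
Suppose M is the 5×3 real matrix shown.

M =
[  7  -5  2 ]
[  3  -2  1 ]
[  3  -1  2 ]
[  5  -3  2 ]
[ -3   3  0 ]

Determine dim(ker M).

Row reduce to echelon form.
R2 ← R2 − (3/7)·R1: [0, 1/7, 1/7]
R3 ← R3 − (3/7)·R1: [0, 8/7, 8/7]
R4 ← R4 − (5/7)·R1: [0, 4/7, 4/7]
R5 ← R5 + (3/7)·R1: [0, 6/7, 6/7]
R3 ← R3 − (8)·R2: [0, 0, 0]
R4 ← R4 − (4)·R2: [0, 0, 0]
R5 ← R5 − (6)·R2: [0, 0, 0]
2 nonzero rows, so rank(M) = 2.
M has 3 columns; by rank–nullity, nullity = 3 − 2 = 1.

1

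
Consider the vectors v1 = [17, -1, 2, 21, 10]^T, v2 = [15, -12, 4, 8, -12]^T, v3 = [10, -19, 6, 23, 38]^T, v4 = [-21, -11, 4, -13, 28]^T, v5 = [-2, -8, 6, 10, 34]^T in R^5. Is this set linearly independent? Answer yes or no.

Form the matrix with these vectors as rows and row reduce.
R2 ← R2 − (15/17)·R1: [0, -189/17, 38/17, -179/17, -354/17]
R3 ← R3 − (10/17)·R1: [0, -313/17, 82/17, 181/17, 546/17]
R4 ← R4 + (21/17)·R1: [0, -208/17, 110/17, 220/17, 686/17]
R5 ← R5 + (2/17)·R1: [0, -138/17, 106/17, 212/17, 598/17]
R3 ← R3 − (313/189)·R2: [0, 0, 212/189, 5308/189, 4196/63]
R4 ← R4 − (208/189)·R2: [0, 0, 758/189, 4636/189, 3986/63]
R5 ← R5 − (46/63)·R2: [0, 0, 290/63, 1270/63, 1058/21]
R4 ← R4 − (379/106)·R3: [0, 0, 0, -4022/53, -9268/53]
R5 ← R5 − (435/106)·R3: [0, 0, 0, -5040/53, -11816/53]
R5 ← R5 − (2520/2011)·R4: [0, 0, 0, 0, -7672/2011]
5 nonzero rows, so the 5 vectors span a space of dimension 5.
Since 5 = 5, the vectors are linearly independent.

yes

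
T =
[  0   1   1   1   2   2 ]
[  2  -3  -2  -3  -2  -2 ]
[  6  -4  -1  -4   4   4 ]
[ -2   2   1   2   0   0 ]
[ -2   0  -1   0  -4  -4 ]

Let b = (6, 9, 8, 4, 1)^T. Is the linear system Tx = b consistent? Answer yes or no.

Row reduce the augmented matrix [T | b].
Swap R1 ↔ R2
R3 ← R3 − (3)·R1: [0, 5, 5, 5, 10, 10, -19]
R4 ← R4 + R1: [0, -1, -1, -1, -2, -2, 13]
R5 ← R5 + R1: [0, -3, -3, -3, -6, -6, 10]
R3 ← R3 − (5)·R2: [0, 0, 0, 0, 0, 0, -49]
R4 ← R4 + R2: [0, 0, 0, 0, 0, 0, 19]
R5 ← R5 + (3)·R2: [0, 0, 0, 0, 0, 0, 28]
R4 ← R4 + (19/49)·R3: [0, 0, 0, 0, 0, 0, 0]
R5 ← R5 + (4/7)·R3: [0, 0, 0, 0, 0, 0, 0]
The echelon form has 3 nonzero rows; the last pivot sits in the augmented column, so rank(T) = 2 but rank([T|b]) = 3.
Since the ranks differ, the system is inconsistent.

no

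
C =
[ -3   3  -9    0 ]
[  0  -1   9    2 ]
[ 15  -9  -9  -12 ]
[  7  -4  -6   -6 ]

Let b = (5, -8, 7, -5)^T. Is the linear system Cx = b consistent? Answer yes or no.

no

Row reduce the augmented matrix [C | b].
R3 ← R3 + (5)·R1: [0, 6, -54, -12, 32]
R4 ← R4 + (7/3)·R1: [0, 3, -27, -6, 20/3]
R3 ← R3 + (6)·R2: [0, 0, 0, 0, -16]
R4 ← R4 + (3)·R2: [0, 0, 0, 0, -52/3]
R4 ← R4 − (13/12)·R3: [0, 0, 0, 0, 0]
The echelon form has 3 nonzero rows; the last pivot sits in the augmented column, so rank(C) = 2 but rank([C|b]) = 3.
Since the ranks differ, the system is inconsistent.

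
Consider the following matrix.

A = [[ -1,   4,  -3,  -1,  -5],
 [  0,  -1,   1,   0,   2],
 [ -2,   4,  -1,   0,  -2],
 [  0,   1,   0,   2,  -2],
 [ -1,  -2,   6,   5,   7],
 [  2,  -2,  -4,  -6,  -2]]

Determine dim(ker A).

Row reduce to echelon form.
R3 ← R3 − (2)·R1: [0, -4, 5, 2, 8]
R5 ← R5 − R1: [0, -6, 9, 6, 12]
R6 ← R6 + (2)·R1: [0, 6, -10, -8, -12]
R3 ← R3 − (4)·R2: [0, 0, 1, 2, 0]
R4 ← R4 + R2: [0, 0, 1, 2, 0]
R5 ← R5 − (6)·R2: [0, 0, 3, 6, 0]
R6 ← R6 + (6)·R2: [0, 0, -4, -8, 0]
R4 ← R4 − R3: [0, 0, 0, 0, 0]
R5 ← R5 − (3)·R3: [0, 0, 0, 0, 0]
R6 ← R6 + (4)·R3: [0, 0, 0, 0, 0]
3 nonzero rows, so rank(A) = 3.
A has 5 columns; by rank–nullity, nullity = 5 − 3 = 2.

2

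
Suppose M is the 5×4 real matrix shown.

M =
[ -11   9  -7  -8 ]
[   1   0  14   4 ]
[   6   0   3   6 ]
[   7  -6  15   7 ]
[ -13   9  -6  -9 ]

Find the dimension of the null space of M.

Row reduce to echelon form.
R2 ← R2 + (1/11)·R1: [0, 9/11, 147/11, 36/11]
R3 ← R3 + (6/11)·R1: [0, 54/11, -9/11, 18/11]
R4 ← R4 + (7/11)·R1: [0, -3/11, 116/11, 21/11]
R5 ← R5 − (13/11)·R1: [0, -18/11, 25/11, 5/11]
R3 ← R3 − (6)·R2: [0, 0, -81, -18]
R4 ← R4 + (1/3)·R2: [0, 0, 15, 3]
R5 ← R5 + (2)·R2: [0, 0, 29, 7]
R4 ← R4 + (5/27)·R3: [0, 0, 0, -1/3]
R5 ← R5 + (29/81)·R3: [0, 0, 0, 5/9]
R5 ← R5 + (5/3)·R4: [0, 0, 0, 0]
4 nonzero rows, so rank(M) = 4.
M has 4 columns; by rank–nullity, nullity = 4 − 4 = 0.

0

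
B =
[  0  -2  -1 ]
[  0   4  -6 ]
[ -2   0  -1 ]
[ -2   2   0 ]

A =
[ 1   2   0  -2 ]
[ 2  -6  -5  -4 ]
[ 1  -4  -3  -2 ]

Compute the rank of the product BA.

First compute BA:
[[ -5,  16,  13,  10],
 [  2,   0,  -2,  -4],
 [ -3,   0,   3,   6],
 [  2, -16, -10,  -4]]
Now row reduce the product.
R2 ← R2 + (2/5)·R1: [0, 32/5, 16/5, 0]
R3 ← R3 − (3/5)·R1: [0, -48/5, -24/5, 0]
R4 ← R4 + (2/5)·R1: [0, -48/5, -24/5, 0]
R3 ← R3 + (3/2)·R2: [0, 0, 0, 0]
R4 ← R4 + (3/2)·R2: [0, 0, 0, 0]
2 nonzero rows, so rank(BA) = 2.

2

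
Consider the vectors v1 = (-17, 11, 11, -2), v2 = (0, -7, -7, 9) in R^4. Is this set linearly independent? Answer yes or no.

Form the matrix with these vectors as rows and row reduce.
2 nonzero rows, so the 2 vectors span a space of dimension 2.
Since 2 = 2, the vectors are linearly independent.

yes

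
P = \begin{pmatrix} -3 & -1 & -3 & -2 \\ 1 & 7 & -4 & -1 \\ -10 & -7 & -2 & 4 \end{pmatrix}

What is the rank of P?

Row reduce to echelon form.
R2 ← R2 + (1/3)·R1: [0, 20/3, -5, -5/3]
R3 ← R3 − (10/3)·R1: [0, -11/3, 8, 32/3]
R3 ← R3 + (11/20)·R2: [0, 0, 21/4, 39/4]
Echelon form has 3 nonzero rows, so rank(P) = 3.

3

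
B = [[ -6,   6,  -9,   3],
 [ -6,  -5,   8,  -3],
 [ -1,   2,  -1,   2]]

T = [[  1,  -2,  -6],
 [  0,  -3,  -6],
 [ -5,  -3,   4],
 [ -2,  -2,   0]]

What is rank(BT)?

First compute BT:
[[ 33,  15, -36],
 [-40,   9,  98],
 [  0,  -5, -10]]
Now row reduce the product.
R2 ← R2 + (40/33)·R1: [0, 299/11, 598/11]
R3 ← R3 + (55/299)·R2: [0, 0, 0]
2 nonzero rows, so rank(BT) = 2.

2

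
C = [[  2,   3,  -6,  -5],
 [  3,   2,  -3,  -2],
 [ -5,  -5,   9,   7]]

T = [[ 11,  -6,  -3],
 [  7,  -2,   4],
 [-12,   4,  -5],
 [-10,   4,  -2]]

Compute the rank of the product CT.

2

First compute CT:
[[165, -62,  46],
 [103, -42,  18],
 [-268, 104, -64]]
Now row reduce the product.
R2 ← R2 − (103/165)·R1: [0, -544/165, -1768/165]
R3 ← R3 + (268/165)·R1: [0, 544/165, 1768/165]
R3 ← R3 + R2: [0, 0, 0]
2 nonzero rows, so rank(CT) = 2.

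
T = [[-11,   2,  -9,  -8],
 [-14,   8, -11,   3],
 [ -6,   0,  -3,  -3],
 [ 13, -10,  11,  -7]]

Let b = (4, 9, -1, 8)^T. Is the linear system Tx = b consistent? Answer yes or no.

Row reduce the augmented matrix [T | b].
R2 ← R2 − (14/11)·R1: [0, 60/11, 5/11, 145/11, 43/11]
R3 ← R3 − (6/11)·R1: [0, -12/11, 21/11, 15/11, -35/11]
R4 ← R4 + (13/11)·R1: [0, -84/11, 4/11, -181/11, 140/11]
R3 ← R3 + (1/5)·R2: [0, 0, 2, 4, -12/5]
R4 ← R4 + (7/5)·R2: [0, 0, 1, 2, 91/5]
R4 ← R4 − (1/2)·R3: [0, 0, 0, 0, 97/5]
The echelon form has 4 nonzero rows; the last pivot sits in the augmented column, so rank(T) = 3 but rank([T|b]) = 4.
Since the ranks differ, the system is inconsistent.

no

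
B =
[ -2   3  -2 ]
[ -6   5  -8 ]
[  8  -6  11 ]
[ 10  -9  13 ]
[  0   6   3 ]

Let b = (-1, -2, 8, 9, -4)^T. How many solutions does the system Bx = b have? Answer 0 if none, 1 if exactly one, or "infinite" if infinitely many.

0

Row reduce the augmented matrix [B | b].
R2 ← R2 − (3)·R1: [0, -4, -2, 1]
R3 ← R3 + (4)·R1: [0, 6, 3, 4]
R4 ← R4 + (5)·R1: [0, 6, 3, 4]
R3 ← R3 + (3/2)·R2: [0, 0, 0, 11/2]
R4 ← R4 + (3/2)·R2: [0, 0, 0, 11/2]
R5 ← R5 + (3/2)·R2: [0, 0, 0, -5/2]
R4 ← R4 − R3: [0, 0, 0, 0]
R5 ← R5 + (5/11)·R3: [0, 0, 0, 0]
The echelon form has 3 nonzero rows; the last pivot sits in the augmented column, so rank(B) = 2 but rank([B|b]) = 3.
Since the ranks differ, the system is inconsistent.
It has no solutions.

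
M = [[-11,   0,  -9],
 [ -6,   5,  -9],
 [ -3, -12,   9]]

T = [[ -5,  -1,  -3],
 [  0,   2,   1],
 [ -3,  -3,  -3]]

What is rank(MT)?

First compute MT:
[[ 82,  38,  60],
 [ 57,  43,  50],
 [-12, -48, -30]]
Now row reduce the product.
R2 ← R2 − (57/82)·R1: [0, 680/41, 340/41]
R3 ← R3 + (6/41)·R1: [0, -1740/41, -870/41]
R3 ← R3 + (87/34)·R2: [0, 0, 0]
2 nonzero rows, so rank(MT) = 2.

2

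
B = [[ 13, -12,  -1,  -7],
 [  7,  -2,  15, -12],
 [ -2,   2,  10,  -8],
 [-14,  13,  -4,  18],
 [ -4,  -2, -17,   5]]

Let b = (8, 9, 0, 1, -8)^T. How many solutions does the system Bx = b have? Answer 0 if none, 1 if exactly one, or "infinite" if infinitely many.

0

Row reduce the augmented matrix [B | b].
R2 ← R2 − (7/13)·R1: [0, 58/13, 202/13, -107/13, 61/13]
R3 ← R3 + (2/13)·R1: [0, 2/13, 128/13, -118/13, 16/13]
R4 ← R4 + (14/13)·R1: [0, 1/13, -66/13, 136/13, 125/13]
R5 ← R5 + (4/13)·R1: [0, -74/13, -225/13, 37/13, -72/13]
R3 ← R3 − (1/29)·R2: [0, 0, 270/29, -255/29, 31/29]
R4 ← R4 − (1/58)·R2: [0, 0, -155/29, 615/58, 553/58]
R5 ← R5 + (37/29)·R2: [0, 0, 73/29, -222/29, 13/29]
R4 ← R4 + (31/54)·R3: [0, 0, 0, 50/9, 274/27]
R5 ← R5 − (73/270)·R3: [0, 0, 0, -95/18, 43/270]
R5 ← R5 + (19/20)·R4: [0, 0, 0, 0, 49/5]
The echelon form has 5 nonzero rows; the last pivot sits in the augmented column, so rank(B) = 4 but rank([B|b]) = 5.
Since the ranks differ, the system is inconsistent.
It has no solutions.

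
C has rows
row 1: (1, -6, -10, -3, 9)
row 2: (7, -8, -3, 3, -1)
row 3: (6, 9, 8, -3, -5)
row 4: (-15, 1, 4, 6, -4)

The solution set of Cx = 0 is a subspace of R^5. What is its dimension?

Row reduce to echelon form.
R2 ← R2 − (7)·R1: [0, 34, 67, 24, -64]
R3 ← R3 − (6)·R1: [0, 45, 68, 15, -59]
R4 ← R4 + (15)·R1: [0, -89, -146, -39, 131]
R3 ← R3 − (45/34)·R2: [0, 0, -703/34, -285/17, 437/17]
R4 ← R4 + (89/34)·R2: [0, 0, 999/34, 405/17, -621/17]
R4 ← R4 + (27/19)·R3: [0, 0, 0, 0, 0]
3 nonzero rows, so rank(C) = 3.
C has 5 columns; by rank–nullity, nullity = 5 − 3 = 2.

2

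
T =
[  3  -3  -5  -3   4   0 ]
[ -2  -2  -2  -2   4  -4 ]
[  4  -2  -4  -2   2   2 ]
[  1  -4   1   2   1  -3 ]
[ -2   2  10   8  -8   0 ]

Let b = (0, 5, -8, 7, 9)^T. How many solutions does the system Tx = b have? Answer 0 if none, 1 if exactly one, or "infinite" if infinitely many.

0

Row reduce the augmented matrix [T | b].
R2 ← R2 + (2/3)·R1: [0, -4, -16/3, -4, 20/3, -4, 5]
R3 ← R3 − (4/3)·R1: [0, 2, 8/3, 2, -10/3, 2, -8]
R4 ← R4 − (1/3)·R1: [0, -3, 8/3, 3, -1/3, -3, 7]
R5 ← R5 + (2/3)·R1: [0, 0, 20/3, 6, -16/3, 0, 9]
R3 ← R3 + (1/2)·R2: [0, 0, 0, 0, 0, 0, -11/2]
R4 ← R4 − (3/4)·R2: [0, 0, 20/3, 6, -16/3, 0, 13/4]
Swap R3 ↔ R4
R5 ← R5 − R3: [0, 0, 0, 0, 0, 0, 23/4]
R5 ← R5 + (23/22)·R4: [0, 0, 0, 0, 0, 0, 0]
The echelon form has 4 nonzero rows; the last pivot sits in the augmented column, so rank(T) = 3 but rank([T|b]) = 4.
Since the ranks differ, the system is inconsistent.
It has no solutions.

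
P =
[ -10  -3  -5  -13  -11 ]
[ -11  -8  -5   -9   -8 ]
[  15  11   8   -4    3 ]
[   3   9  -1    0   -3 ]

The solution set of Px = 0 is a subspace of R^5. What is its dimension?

1

Row reduce to echelon form.
R2 ← R2 − (11/10)·R1: [0, -47/10, 1/2, 53/10, 41/10]
R3 ← R3 + (3/2)·R1: [0, 13/2, 1/2, -47/2, -27/2]
R4 ← R4 + (3/10)·R1: [0, 81/10, -5/2, -39/10, -63/10]
R3 ← R3 + (65/47)·R2: [0, 0, 56/47, -760/47, -368/47]
R4 ← R4 + (81/47)·R2: [0, 0, -77/47, 246/47, 36/47]
R4 ← R4 + (11/8)·R3: [0, 0, 0, -17, -10]
4 nonzero rows, so rank(P) = 4.
P has 5 columns; by rank–nullity, nullity = 5 − 4 = 1.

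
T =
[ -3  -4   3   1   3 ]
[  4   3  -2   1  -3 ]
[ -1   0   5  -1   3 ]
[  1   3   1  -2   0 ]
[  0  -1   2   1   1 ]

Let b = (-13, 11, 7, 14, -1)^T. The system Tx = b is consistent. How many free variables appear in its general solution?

2

Row reduce the augmented matrix [T | b].
R2 ← R2 + (4/3)·R1: [0, -7/3, 2, 7/3, 1, -19/3]
R3 ← R3 − (1/3)·R1: [0, 4/3, 4, -4/3, 2, 34/3]
R4 ← R4 + (1/3)·R1: [0, 5/3, 2, -5/3, 1, 29/3]
R3 ← R3 + (4/7)·R2: [0, 0, 36/7, 0, 18/7, 54/7]
R4 ← R4 + (5/7)·R2: [0, 0, 24/7, 0, 12/7, 36/7]
R5 ← R5 − (3/7)·R2: [0, 0, 8/7, 0, 4/7, 12/7]
R4 ← R4 − (2/3)·R3: [0, 0, 0, 0, 0, 0]
R5 ← R5 − (2/9)·R3: [0, 0, 0, 0, 0, 0]
The echelon form has 3 nonzero rows, and every pivot lies in the first 5 columns, so rank(T) = rank([T|b]) = 3.
The system is consistent.
Free variables = (unknowns) − (rank) = 5 − 3 = 2.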